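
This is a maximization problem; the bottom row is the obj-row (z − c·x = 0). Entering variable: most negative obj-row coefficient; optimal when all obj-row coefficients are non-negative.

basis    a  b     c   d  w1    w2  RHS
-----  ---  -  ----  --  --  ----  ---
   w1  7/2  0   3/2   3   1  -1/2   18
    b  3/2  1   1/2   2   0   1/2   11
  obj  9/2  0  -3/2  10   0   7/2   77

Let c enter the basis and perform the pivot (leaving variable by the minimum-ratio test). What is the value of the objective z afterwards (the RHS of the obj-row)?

Ratio test on column c — row 1: 18/(3/2) = 12; row 2: 11/(1/2) = 22. Minimum is 12 at row 1 (w1 leaves); pivot element 3/2.
Pivot on row 1; the obj-row RHS becomes 77 − (-3/2)·12 = 95.

95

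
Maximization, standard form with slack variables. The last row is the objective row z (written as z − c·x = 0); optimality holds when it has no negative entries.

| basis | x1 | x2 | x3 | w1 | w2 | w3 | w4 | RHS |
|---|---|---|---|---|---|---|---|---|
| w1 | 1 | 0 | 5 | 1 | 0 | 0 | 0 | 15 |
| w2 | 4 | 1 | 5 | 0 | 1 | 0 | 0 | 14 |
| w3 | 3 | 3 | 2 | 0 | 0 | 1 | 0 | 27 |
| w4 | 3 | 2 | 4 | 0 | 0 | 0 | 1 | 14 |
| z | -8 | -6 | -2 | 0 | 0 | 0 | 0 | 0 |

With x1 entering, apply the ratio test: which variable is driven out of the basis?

w2

Column x1 entries and ratios — w1: 15/1 = 15; w2: 14/4 = 7/2; w3: 27/3 = 9; w4: 14/3 = 14/3.
Smallest ratio is 7/2 in the row of w2, so w2 leaves.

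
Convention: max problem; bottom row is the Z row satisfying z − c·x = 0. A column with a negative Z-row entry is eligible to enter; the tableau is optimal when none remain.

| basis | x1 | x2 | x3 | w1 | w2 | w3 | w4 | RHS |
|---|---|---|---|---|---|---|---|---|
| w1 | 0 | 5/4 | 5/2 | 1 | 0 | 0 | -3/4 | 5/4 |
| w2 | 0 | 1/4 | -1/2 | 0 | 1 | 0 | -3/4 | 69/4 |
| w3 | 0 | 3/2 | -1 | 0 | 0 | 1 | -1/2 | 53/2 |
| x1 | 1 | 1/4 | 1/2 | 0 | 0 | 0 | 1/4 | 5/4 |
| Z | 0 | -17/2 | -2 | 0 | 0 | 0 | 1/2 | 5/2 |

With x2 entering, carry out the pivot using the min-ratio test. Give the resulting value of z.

Ratio test on column x2 — row 1: (5/4)/(5/4) = 1; row 2: (69/4)/(1/4) = 69; row 3: (53/2)/(3/2) = 53/3; row 4: (5/4)/(1/4) = 5. Minimum is 1 at row 1 (w1 leaves); pivot element 5/4.
Pivot on row 1; the Z-row RHS becomes 5/2 − (-17/2)·1 = 11.

11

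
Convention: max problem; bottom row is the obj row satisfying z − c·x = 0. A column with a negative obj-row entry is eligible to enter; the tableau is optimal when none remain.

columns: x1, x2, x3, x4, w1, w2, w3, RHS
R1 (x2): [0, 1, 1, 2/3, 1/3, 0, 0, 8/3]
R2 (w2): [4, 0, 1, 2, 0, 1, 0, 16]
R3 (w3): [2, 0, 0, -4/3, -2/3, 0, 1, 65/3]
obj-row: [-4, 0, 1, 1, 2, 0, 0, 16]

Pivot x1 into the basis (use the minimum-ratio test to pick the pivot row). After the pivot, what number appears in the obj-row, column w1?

Ratio test on column x1 — row 1: entry 0 ≤ 0; row 2: 16/4 = 4; row 3: (65/3)/2 = 65/6. Minimum is 4 at row 2 (w2 leaves); pivot element 4.
Divide row 2 by 4; eliminate column x1 from the other rows.
obj-row update in column w1: 2 − (-4)·0 = 2.

2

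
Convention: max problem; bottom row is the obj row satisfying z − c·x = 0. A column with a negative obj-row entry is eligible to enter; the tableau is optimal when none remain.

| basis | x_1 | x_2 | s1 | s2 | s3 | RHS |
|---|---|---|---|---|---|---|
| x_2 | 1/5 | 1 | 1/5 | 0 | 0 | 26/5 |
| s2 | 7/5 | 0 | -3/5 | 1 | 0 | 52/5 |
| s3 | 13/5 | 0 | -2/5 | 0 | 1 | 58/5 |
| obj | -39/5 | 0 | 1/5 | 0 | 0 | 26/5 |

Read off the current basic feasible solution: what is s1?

s1 is not in the basis, so in the current basic feasible solution s1 = 0.

0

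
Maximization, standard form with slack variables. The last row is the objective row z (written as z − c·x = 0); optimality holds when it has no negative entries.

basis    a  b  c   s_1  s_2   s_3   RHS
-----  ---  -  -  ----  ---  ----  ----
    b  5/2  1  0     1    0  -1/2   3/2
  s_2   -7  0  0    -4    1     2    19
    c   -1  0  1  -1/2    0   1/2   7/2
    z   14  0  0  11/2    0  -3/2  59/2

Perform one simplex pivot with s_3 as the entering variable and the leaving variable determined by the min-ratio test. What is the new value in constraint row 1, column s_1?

Ratio test on column s_3 — row 1: entry -1/2 ≤ 0; row 2: 19/2 = 19/2; row 3: (7/2)/(1/2) = 7. Minimum is 7 at row 3 (c leaves); pivot element 1/2.
Divide row 3 by 1/2; eliminate column s_3 from the other rows.
Row 1 update in column s_1: 1 − (-1/2)·(-1) = 1/2.

1/2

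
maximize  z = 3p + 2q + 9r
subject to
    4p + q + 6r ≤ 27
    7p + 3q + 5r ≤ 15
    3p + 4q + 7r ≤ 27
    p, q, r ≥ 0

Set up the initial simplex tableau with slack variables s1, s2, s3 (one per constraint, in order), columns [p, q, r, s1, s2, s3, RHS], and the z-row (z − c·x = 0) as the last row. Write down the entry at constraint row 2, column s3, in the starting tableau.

0

Slack s3 belongs to constraint 3; its column is the unit vector e_3, so the entry in row 2 is 0.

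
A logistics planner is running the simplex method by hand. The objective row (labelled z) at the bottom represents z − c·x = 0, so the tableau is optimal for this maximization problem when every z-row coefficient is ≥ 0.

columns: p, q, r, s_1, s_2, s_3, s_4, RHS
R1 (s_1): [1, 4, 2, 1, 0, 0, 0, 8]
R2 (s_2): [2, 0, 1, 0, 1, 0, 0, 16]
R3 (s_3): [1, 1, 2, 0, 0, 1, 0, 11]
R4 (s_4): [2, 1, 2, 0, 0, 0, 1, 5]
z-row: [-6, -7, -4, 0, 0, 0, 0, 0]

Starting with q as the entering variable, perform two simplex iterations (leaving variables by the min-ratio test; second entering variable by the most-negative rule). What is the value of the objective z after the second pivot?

Ratio test on column q — row 1: 8/4 = 2; row 2: entry 0 ≤ 0; row 3: 11/1 = 11; row 4: 5/1 = 5. Minimum is 2 at row 1 (s_1 leaves); pivot element 4.
Pivot on row 1; the z-row RHS becomes 0 − (-7)·2 = 14.
Next entering variable (most negative z-row entry -17/4): p.
Ratio test on column p — row 1: 2/(1/4) = 8; row 2: 16/2 = 8; row 3: 9/(3/4) = 12; row 4: 3/(7/4) = 12/7. Minimum is 12/7 at row 4 (s_4 leaves); pivot element 7/4.
After the second pivot the z-row RHS is 14 − (-17/4)·(12/7) = 149/7.

149/7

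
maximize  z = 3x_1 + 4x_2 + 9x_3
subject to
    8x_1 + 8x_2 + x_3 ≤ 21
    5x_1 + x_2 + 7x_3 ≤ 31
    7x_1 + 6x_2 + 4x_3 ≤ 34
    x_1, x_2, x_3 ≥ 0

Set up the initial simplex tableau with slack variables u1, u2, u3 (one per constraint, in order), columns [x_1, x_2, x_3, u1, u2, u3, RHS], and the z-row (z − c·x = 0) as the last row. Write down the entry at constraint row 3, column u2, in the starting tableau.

0

Slack u2 belongs to constraint 2; its column is the unit vector e_2, so the entry in row 3 is 0.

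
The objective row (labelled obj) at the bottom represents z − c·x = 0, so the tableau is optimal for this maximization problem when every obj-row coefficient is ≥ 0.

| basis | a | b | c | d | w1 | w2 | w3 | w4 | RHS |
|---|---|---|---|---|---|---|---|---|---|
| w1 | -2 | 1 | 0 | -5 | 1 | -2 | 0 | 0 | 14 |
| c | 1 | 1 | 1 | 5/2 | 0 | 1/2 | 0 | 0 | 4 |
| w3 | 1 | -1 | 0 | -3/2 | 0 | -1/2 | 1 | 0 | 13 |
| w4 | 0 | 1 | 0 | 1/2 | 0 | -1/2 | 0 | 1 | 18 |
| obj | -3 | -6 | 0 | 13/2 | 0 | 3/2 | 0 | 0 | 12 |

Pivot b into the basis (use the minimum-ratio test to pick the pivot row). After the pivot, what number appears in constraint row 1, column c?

-1

Ratio test on column b — row 1: 14/1 = 14; row 2: 4/1 = 4; row 3: entry -1 ≤ 0; row 4: 18/1 = 18. Minimum is 4 at row 2 (c leaves); pivot element 1.
Divide row 2 by 1; eliminate column b from the other rows.
Row 1 update in column c: 0 − 1·1 = -1.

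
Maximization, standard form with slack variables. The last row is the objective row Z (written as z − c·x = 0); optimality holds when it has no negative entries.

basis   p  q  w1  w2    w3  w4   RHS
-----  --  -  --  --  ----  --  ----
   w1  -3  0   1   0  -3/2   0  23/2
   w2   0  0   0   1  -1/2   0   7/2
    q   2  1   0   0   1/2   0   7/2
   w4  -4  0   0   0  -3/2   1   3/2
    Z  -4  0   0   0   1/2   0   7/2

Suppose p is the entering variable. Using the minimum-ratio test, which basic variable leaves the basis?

Column p entries and ratios — w1: -3 ≤ 0, skip; w2: 0 ≤ 0, skip; q: (7/2)/2 = 7/4; w4: -4 ≤ 0, skip.
Smallest ratio is 7/4 in the row of q, so q leaves.

q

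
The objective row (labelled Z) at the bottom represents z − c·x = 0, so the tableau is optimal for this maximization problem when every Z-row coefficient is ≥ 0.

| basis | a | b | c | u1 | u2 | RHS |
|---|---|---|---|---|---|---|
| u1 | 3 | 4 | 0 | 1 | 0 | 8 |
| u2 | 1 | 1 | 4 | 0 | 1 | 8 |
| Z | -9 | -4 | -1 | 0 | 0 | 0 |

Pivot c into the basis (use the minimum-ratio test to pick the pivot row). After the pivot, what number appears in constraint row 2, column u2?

1/4

Ratio test on column c — row 1: entry 0 ≤ 0; row 2: 8/4 = 2. Minimum is 2 at row 2 (u2 leaves); pivot element 4.
Divide row 2 by 4; eliminate column c from the other rows.
In the new row 2, the u2 entry is the old entry divided by the pivot: 1/4 = 1/4.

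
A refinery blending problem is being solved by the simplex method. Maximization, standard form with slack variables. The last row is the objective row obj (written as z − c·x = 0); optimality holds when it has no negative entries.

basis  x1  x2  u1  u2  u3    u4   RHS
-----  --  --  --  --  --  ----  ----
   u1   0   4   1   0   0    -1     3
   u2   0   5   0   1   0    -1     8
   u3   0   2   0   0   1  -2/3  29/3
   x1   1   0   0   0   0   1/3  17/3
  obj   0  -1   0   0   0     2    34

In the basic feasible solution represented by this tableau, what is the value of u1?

u1 is basic (row 1); its value is the RHS of that row, 3.

3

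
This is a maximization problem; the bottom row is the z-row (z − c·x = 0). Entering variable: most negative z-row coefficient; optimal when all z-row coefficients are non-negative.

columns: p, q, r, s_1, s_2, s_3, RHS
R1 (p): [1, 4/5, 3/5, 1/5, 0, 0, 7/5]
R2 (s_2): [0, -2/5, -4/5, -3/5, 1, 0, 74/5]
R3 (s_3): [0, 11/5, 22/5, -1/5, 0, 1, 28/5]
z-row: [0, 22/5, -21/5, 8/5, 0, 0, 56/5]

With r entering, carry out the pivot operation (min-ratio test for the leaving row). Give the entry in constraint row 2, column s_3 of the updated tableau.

2/11

Ratio test on column r — row 1: (7/5)/(3/5) = 7/3; row 2: entry -4/5 ≤ 0; row 3: (28/5)/(22/5) = 14/11. Minimum is 14/11 at row 3 (s_3 leaves); pivot element 22/5.
Divide row 3 by 22/5; eliminate column r from the other rows.
Row 2 update in column s_3: 0 − (-4/5)·(5/22) = 2/11.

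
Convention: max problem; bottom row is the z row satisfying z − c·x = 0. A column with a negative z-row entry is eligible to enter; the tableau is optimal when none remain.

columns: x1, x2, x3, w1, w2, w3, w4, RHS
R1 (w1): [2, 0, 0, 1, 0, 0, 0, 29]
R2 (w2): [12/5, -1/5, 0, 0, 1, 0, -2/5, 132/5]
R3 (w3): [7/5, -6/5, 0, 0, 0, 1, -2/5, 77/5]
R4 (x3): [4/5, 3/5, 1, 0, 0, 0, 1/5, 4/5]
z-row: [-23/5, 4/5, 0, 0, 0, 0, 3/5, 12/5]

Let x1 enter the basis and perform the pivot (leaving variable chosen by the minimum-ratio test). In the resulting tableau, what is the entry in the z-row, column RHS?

7

Ratio test on column x1 — row 1: 29/2 = 29/2; row 2: (132/5)/(12/5) = 11; row 3: (77/5)/(7/5) = 11; row 4: (4/5)/(4/5) = 1. Minimum is 1 at row 4 (x3 leaves); pivot element 4/5.
Divide row 4 by 4/5; eliminate column x1 from the other rows.
z-row update in column RHS: 12/5 − (-23/5)·1 = 7.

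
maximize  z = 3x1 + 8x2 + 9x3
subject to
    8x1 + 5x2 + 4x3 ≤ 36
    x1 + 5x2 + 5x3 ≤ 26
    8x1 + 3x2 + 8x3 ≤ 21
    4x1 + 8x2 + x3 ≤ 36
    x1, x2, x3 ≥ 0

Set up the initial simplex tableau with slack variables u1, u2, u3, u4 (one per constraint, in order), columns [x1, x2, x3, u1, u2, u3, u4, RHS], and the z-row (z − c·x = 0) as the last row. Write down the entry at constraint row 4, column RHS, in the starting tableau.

The RHS of constraint 4 is b_4 = 36.

36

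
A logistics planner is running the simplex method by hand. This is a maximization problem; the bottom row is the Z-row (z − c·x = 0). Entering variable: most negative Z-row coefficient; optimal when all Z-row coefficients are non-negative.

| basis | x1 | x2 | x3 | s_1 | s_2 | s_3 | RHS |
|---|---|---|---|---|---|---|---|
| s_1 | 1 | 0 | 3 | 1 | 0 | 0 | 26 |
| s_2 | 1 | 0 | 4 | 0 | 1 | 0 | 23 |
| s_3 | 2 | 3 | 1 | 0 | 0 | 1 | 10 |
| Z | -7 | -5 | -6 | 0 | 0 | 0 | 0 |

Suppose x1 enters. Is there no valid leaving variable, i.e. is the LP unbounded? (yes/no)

Column x1 has positive entries in row(s) 1, 2, 3, so the ratio test bounds it — not unbounded.

no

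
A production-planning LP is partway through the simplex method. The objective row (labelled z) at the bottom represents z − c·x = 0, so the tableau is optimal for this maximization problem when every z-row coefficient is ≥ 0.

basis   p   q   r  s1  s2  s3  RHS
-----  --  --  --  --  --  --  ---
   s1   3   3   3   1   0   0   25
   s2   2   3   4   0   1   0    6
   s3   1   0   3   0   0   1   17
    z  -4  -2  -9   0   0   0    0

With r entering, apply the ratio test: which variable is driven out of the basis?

s2

Column r entries and ratios — s1: 25/3 = 25/3; s2: 6/4 = 3/2; s3: 17/3 = 17/3.
Smallest ratio is 3/2 in the row of s2, so s2 leaves.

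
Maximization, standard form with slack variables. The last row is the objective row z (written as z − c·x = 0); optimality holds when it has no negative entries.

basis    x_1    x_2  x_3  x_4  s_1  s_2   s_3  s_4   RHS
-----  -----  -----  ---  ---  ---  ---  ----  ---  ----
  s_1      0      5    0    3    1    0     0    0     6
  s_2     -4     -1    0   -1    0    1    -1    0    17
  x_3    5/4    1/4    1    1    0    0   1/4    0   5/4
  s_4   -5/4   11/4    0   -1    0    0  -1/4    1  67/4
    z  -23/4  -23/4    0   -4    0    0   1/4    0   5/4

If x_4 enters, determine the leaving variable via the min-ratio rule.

x_3

Column x_4 entries and ratios — s_1: 6/3 = 2; s_2: -1 ≤ 0, skip; x_3: (5/4)/1 = 5/4; s_4: -1 ≤ 0, skip.
Smallest ratio is 5/4 in the row of x_3, so x_3 leaves.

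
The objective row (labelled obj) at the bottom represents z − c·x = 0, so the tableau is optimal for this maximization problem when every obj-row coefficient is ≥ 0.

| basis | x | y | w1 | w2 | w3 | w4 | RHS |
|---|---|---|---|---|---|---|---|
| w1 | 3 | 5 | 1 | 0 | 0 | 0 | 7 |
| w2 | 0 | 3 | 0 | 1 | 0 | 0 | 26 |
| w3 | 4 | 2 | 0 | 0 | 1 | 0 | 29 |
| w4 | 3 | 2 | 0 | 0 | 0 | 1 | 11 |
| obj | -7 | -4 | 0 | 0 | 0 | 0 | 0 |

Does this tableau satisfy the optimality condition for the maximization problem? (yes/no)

The obj-row has a negative entry -7 in column x, so it is not optimal.

no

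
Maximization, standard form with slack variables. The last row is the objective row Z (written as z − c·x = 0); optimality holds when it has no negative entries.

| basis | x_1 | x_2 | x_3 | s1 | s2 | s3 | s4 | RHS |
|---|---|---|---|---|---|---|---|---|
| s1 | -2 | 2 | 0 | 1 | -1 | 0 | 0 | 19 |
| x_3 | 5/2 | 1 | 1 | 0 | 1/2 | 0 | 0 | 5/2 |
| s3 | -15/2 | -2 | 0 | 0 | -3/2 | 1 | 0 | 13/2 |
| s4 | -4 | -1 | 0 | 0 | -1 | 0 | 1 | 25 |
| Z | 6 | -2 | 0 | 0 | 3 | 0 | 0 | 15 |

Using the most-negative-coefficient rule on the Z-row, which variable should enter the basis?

Negative Z-row entries: x_2: -2.
The most negative is -2 in column x_2, so x_2 enters.

x_2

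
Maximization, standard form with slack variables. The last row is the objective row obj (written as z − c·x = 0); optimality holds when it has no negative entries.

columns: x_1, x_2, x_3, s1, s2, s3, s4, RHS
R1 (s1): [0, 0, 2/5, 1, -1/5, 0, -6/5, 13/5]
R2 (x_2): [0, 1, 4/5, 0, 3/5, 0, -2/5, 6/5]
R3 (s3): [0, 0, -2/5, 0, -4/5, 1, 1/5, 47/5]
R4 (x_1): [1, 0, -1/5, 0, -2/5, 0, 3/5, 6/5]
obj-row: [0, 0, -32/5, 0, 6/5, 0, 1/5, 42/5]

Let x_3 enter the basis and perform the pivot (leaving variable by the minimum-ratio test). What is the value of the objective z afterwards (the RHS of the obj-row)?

Ratio test on column x_3 — row 1: (13/5)/(2/5) = 13/2; row 2: (6/5)/(4/5) = 3/2; row 3: entry -2/5 ≤ 0; row 4: entry -1/5 ≤ 0. Minimum is 3/2 at row 2 (x_2 leaves); pivot element 4/5.
Pivot on row 2; the obj-row RHS becomes 42/5 − (-32/5)·(3/2) = 18.

18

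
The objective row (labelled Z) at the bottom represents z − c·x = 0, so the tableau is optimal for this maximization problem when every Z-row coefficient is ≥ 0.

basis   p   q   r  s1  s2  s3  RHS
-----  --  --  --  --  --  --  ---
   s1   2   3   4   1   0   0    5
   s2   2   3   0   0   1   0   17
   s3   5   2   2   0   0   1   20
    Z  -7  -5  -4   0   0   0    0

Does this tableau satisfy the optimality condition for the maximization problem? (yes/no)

The Z-row has a negative entry -7 in column p, so it is not optimal.

no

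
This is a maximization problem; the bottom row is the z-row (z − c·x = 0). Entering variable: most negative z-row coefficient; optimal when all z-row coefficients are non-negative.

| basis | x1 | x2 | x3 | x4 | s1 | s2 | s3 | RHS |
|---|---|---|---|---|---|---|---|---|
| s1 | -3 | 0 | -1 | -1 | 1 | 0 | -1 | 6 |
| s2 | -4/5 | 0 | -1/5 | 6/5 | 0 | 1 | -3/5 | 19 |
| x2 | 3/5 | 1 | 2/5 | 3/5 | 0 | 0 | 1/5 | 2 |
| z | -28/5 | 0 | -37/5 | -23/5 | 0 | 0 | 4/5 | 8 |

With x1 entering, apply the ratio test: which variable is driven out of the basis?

Column x1 entries and ratios — s1: -3 ≤ 0, skip; s2: -4/5 ≤ 0, skip; x2: 2/(3/5) = 10/3.
Smallest ratio is 10/3 in the row of x2, so x2 leaves.

x2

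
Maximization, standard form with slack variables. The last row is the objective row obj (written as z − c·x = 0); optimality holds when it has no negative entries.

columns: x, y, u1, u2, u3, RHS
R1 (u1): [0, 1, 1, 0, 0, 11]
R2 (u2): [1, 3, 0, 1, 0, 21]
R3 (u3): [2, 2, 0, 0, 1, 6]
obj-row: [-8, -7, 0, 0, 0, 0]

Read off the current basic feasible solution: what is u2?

u2 is basic (row 2); its value is the RHS of that row, 21.

21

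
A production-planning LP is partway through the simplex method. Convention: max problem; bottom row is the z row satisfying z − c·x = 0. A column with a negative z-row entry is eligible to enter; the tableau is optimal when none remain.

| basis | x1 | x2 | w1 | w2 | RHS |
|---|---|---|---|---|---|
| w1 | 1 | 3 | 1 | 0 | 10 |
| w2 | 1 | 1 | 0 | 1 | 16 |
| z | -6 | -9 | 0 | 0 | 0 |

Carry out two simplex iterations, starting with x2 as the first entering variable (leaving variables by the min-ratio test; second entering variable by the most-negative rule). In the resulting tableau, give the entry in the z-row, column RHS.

Ratio test on column x2 — row 1: 10/3 = 10/3; row 2: 16/1 = 16. Minimum is 10/3 at row 1 (w1 leaves); pivot element 3.
Divide row 1 by 3; eliminate column x2 from the other rows.
Second iteration: most negative z-row entry is -3 in column x1, so x1 enters.
Ratio test on column x1 — row 1: (10/3)/(1/3) = 10; row 2: (38/3)/(2/3) = 19. Minimum is 10 at row 1 (x2 leaves); pivot element 1/3.
Divide row 1 by 1/3; eliminate column x1 from the other rows.
After both pivots, the entry at the z-row, column RHS is 60.

60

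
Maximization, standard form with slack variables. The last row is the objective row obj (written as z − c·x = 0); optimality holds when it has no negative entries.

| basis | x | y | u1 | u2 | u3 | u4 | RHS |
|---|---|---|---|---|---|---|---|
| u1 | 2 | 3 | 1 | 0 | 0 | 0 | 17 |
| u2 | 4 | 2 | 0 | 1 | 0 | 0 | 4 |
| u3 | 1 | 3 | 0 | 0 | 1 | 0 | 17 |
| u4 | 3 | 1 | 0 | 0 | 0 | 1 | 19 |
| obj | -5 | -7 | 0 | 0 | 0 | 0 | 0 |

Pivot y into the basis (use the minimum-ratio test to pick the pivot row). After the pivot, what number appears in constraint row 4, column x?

Ratio test on column y — row 1: 17/3 = 17/3; row 2: 4/2 = 2; row 3: 17/3 = 17/3; row 4: 19/1 = 19. Minimum is 2 at row 2 (u2 leaves); pivot element 2.
Divide row 2 by 2; eliminate column y from the other rows.
Row 4 update in column x: 3 − 1·2 = 1.

1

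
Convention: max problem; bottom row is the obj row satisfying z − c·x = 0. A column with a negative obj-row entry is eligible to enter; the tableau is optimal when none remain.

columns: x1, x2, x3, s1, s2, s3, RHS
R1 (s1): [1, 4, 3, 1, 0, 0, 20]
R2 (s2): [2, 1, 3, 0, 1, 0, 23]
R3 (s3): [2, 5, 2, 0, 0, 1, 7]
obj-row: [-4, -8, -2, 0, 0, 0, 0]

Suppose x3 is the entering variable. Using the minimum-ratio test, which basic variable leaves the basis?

s3

Column x3 entries and ratios — s1: 20/3 = 20/3; s2: 23/3 = 23/3; s3: 7/2 = 7/2.
Smallest ratio is 7/2 in the row of s3, so s3 leaves.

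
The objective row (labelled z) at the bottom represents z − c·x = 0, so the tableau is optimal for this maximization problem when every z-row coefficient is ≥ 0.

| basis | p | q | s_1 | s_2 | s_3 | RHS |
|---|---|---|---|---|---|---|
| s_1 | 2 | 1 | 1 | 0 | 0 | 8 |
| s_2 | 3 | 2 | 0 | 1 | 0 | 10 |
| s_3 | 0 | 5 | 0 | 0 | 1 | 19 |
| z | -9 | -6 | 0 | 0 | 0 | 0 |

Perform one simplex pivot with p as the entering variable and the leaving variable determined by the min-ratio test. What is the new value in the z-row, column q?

0

Ratio test on column p — row 1: 8/2 = 4; row 2: 10/3 = 10/3; row 3: entry 0 ≤ 0. Minimum is 10/3 at row 2 (s_2 leaves); pivot element 3.
Divide row 2 by 3; eliminate column p from the other rows.
z-row update in column q: -6 − (-9)·(2/3) = 0.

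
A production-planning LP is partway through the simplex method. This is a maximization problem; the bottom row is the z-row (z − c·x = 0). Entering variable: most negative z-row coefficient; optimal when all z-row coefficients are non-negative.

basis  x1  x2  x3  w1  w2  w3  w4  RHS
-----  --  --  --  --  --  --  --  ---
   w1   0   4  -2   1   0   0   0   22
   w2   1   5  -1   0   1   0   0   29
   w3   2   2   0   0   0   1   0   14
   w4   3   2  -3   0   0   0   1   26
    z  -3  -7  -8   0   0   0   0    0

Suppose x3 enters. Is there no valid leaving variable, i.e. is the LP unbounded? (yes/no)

Every constraint-row entry in column x3 is ≤ 0, so increasing x3 is unbounded.

yes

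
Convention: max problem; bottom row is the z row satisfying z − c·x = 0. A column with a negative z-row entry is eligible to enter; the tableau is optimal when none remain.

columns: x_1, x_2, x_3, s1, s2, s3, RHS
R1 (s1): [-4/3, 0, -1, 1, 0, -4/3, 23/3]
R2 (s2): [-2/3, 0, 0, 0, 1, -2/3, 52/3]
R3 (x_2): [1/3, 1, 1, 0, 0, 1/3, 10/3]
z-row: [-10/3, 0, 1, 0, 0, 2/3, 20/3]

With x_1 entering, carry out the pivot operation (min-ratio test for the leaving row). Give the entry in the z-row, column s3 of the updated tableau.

4

Ratio test on column x_1 — row 1: entry -4/3 ≤ 0; row 2: entry -2/3 ≤ 0; row 3: (10/3)/(1/3) = 10. Minimum is 10 at row 3 (x_2 leaves); pivot element 1/3.
Divide row 3 by 1/3; eliminate column x_1 from the other rows.
z-row update in column s3: 2/3 − (-10/3)·1 = 4.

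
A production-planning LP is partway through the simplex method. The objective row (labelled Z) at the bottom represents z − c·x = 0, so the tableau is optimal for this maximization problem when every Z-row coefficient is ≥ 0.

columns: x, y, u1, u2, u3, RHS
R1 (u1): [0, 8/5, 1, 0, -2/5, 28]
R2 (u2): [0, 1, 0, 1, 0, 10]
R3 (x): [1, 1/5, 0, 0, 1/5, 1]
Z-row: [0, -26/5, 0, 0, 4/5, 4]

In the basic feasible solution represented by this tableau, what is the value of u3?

0

u3 is not in the basis, so in the current basic feasible solution u3 = 0.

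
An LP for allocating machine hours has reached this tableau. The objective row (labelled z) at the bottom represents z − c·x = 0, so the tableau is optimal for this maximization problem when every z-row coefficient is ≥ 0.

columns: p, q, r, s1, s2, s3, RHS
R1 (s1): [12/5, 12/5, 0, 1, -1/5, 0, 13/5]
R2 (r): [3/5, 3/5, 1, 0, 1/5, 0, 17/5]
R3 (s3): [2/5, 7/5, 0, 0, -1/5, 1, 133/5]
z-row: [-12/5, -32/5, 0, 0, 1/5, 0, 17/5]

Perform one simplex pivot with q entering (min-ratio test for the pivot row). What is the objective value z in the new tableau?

Ratio test on column q — row 1: (13/5)/(12/5) = 13/12; row 2: (17/5)/(3/5) = 17/3; row 3: (133/5)/(7/5) = 19. Minimum is 13/12 at row 1 (s1 leaves); pivot element 12/5.
Pivot on row 1; the z-row RHS becomes 17/5 − (-32/5)·(13/12) = 31/3.

31/3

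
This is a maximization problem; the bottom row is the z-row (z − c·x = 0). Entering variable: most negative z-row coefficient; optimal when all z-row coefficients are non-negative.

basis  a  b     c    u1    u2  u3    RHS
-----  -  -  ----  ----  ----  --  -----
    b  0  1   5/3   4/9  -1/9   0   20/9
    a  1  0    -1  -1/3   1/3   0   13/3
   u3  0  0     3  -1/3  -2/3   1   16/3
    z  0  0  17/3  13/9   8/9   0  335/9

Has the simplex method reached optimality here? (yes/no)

Every z-row coefficient is ≥ 0, so the tableau is optimal.

yes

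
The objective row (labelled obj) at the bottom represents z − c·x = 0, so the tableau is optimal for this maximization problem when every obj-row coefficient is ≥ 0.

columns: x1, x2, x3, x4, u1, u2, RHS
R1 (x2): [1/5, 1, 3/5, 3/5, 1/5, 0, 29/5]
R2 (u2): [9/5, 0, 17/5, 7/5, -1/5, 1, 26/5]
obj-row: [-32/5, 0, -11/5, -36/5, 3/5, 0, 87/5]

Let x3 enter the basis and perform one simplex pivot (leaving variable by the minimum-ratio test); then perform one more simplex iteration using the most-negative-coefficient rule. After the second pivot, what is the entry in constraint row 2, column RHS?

Ratio test on column x3 — row 1: (29/5)/(3/5) = 29/3; row 2: (26/5)/(17/5) = 26/17. Minimum is 26/17 at row 2 (u2 leaves); pivot element 17/5.
Divide row 2 by 17/5; eliminate column x3 from the other rows.
Second iteration: most negative obj-row entry is -107/17 in column x4, so x4 enters.
Ratio test on column x4 — row 1: (83/17)/(6/17) = 83/6; row 2: (26/17)/(7/17) = 26/7. Minimum is 26/7 at row 2 (x3 leaves); pivot element 7/17.
Divide row 2 by 7/17; eliminate column x4 from the other rows.
After both pivots, the entry at constraint row 2, column RHS is 26/7.

26/7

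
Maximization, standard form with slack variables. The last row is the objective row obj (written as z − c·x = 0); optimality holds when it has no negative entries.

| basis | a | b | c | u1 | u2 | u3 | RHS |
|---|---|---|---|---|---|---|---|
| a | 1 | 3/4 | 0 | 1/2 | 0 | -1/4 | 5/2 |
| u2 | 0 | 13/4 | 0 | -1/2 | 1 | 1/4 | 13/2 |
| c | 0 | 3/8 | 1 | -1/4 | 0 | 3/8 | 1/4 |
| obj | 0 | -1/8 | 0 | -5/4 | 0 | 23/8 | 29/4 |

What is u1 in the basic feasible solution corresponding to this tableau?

u1 is not in the basis, so in the current basic feasible solution u1 = 0.

0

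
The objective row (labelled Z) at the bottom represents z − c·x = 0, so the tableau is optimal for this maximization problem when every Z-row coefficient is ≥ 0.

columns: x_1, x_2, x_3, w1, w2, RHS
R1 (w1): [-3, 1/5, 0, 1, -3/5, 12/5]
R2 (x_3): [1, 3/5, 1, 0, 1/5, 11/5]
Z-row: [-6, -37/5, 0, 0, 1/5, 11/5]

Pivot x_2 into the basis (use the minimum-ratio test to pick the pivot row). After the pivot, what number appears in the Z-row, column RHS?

Ratio test on column x_2 — row 1: (12/5)/(1/5) = 12; row 2: (11/5)/(3/5) = 11/3. Minimum is 11/3 at row 2 (x_3 leaves); pivot element 3/5.
Divide row 2 by 3/5; eliminate column x_2 from the other rows.
Z-row update in column RHS: 11/5 − (-37/5)·(11/3) = 88/3.

88/3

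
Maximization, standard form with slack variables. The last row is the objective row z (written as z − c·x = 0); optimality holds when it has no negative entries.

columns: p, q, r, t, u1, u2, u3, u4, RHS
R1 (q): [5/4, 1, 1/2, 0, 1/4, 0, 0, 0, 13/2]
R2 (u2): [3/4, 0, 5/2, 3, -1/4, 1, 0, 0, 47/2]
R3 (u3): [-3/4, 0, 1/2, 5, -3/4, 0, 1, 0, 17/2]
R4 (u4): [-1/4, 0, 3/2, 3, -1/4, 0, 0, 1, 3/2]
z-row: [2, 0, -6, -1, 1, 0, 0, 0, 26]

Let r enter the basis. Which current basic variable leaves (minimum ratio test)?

Column r entries and ratios — q: (13/2)/(1/2) = 13; u2: (47/2)/(5/2) = 47/5; u3: (17/2)/(1/2) = 17; u4: (3/2)/(3/2) = 1.
Smallest ratio is 1 in the row of u4, so u4 leaves.

u4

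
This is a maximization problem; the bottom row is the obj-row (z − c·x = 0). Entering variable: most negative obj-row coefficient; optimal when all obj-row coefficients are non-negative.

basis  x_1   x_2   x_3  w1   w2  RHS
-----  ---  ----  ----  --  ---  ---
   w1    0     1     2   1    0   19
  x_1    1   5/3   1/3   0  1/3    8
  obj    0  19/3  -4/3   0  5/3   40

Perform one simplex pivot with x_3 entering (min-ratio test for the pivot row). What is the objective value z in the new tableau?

158/3

Ratio test on column x_3 — row 1: 19/2 = 19/2; row 2: 8/(1/3) = 24. Minimum is 19/2 at row 1 (w1 leaves); pivot element 2.
Pivot on row 1; the obj-row RHS becomes 40 − (-4/3)·(19/2) = 158/3.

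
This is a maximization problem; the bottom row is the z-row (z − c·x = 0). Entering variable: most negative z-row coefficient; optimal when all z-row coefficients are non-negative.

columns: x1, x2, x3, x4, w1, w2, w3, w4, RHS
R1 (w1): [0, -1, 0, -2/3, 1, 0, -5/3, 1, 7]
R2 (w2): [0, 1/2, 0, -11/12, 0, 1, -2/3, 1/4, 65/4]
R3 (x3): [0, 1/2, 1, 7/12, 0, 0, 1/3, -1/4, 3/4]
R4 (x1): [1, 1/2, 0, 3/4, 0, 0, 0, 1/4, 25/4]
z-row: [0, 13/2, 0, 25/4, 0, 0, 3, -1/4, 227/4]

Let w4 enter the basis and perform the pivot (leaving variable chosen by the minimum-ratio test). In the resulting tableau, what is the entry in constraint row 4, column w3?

Ratio test on column w4 — row 1: 7/1 = 7; row 2: (65/4)/(1/4) = 65; row 3: entry -1/4 ≤ 0; row 4: (25/4)/(1/4) = 25. Minimum is 7 at row 1 (w1 leaves); pivot element 1.
Divide row 1 by 1; eliminate column w4 from the other rows.
Row 4 update in column w3: 0 − (1/4)·(-5/3) = 5/12.

5/12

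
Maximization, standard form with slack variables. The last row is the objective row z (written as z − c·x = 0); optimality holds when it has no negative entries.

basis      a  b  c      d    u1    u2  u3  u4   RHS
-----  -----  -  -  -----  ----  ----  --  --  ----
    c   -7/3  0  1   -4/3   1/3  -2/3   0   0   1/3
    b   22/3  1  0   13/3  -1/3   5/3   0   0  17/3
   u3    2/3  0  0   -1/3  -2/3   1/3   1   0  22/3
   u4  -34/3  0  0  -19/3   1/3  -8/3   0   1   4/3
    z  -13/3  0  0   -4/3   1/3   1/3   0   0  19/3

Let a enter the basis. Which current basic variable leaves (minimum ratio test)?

Column a entries and ratios — c: -7/3 ≤ 0, skip; b: (17/3)/(22/3) = 17/22; u3: (22/3)/(2/3) = 11; u4: -34/3 ≤ 0, skip.
Smallest ratio is 17/22 in the row of b, so b leaves.

b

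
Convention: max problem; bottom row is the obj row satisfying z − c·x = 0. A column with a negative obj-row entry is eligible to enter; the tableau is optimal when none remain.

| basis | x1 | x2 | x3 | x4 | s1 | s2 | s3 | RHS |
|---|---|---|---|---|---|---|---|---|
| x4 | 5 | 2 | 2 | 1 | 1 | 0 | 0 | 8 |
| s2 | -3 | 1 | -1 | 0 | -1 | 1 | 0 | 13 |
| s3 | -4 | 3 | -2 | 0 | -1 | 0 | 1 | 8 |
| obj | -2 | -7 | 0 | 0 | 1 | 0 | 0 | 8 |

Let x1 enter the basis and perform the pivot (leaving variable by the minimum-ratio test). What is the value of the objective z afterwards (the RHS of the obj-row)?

56/5

Ratio test on column x1 — row 1: 8/5 = 8/5; row 2: entry -3 ≤ 0; row 3: entry -4 ≤ 0. Minimum is 8/5 at row 1 (x4 leaves); pivot element 5.
Pivot on row 1; the obj-row RHS becomes 8 − (-2)·(8/5) = 56/5.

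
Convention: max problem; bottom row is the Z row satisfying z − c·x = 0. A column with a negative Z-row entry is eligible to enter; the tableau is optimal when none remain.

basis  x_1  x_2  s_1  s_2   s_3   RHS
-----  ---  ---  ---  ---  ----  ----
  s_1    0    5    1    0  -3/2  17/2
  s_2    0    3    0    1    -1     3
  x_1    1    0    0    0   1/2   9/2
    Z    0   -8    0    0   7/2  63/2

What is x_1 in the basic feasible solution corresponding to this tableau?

9/2

x_1 is basic (row 3); its value is the RHS of that row, 9/2.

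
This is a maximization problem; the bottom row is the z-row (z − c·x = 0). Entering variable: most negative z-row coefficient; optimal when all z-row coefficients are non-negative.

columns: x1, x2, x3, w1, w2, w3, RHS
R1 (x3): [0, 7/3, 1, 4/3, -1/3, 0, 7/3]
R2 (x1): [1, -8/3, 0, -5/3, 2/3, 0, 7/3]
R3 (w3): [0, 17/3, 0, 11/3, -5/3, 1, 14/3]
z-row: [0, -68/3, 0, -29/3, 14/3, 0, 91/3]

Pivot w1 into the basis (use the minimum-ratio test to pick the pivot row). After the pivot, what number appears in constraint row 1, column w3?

-4/11

Ratio test on column w1 — row 1: (7/3)/(4/3) = 7/4; row 2: entry -5/3 ≤ 0; row 3: (14/3)/(11/3) = 14/11. Minimum is 14/11 at row 3 (w3 leaves); pivot element 11/3.
Divide row 3 by 11/3; eliminate column w1 from the other rows.
Row 1 update in column w3: 0 − (4/3)·(3/11) = -4/11.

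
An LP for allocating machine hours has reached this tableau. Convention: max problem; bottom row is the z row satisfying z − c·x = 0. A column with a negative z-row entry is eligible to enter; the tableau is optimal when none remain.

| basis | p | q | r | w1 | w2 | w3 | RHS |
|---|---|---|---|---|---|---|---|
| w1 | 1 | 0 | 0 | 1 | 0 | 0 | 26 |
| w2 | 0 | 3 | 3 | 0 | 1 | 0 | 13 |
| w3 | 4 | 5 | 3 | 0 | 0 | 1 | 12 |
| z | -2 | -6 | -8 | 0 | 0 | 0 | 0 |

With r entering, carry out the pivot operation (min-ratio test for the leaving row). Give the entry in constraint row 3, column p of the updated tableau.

Ratio test on column r — row 1: entry 0 ≤ 0; row 2: 13/3 = 13/3; row 3: 12/3 = 4. Minimum is 4 at row 3 (w3 leaves); pivot element 3.
Divide row 3 by 3; eliminate column r from the other rows.
In the new row 3, the p entry is the old entry divided by the pivot: 4/3 = 4/3.

4/3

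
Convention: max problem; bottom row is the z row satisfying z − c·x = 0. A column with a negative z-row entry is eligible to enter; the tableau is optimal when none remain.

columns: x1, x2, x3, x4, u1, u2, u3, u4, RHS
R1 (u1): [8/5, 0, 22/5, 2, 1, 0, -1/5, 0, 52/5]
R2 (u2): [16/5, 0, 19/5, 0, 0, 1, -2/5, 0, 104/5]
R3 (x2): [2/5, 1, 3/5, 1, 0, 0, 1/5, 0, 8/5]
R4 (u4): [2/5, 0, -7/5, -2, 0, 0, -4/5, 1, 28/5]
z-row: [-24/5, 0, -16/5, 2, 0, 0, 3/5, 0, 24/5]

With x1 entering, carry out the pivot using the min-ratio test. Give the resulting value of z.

Ratio test on column x1 — row 1: (52/5)/(8/5) = 13/2; row 2: (104/5)/(16/5) = 13/2; row 3: (8/5)/(2/5) = 4; row 4: (28/5)/(2/5) = 14. Minimum is 4 at row 3 (x2 leaves); pivot element 2/5.
Pivot on row 3; the z-row RHS becomes 24/5 − (-24/5)·4 = 24.

24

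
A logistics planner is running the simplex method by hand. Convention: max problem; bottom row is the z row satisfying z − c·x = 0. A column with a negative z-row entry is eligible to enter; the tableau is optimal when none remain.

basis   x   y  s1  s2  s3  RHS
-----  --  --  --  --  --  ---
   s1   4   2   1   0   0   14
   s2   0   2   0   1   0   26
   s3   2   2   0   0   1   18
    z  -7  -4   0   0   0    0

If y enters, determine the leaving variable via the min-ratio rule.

Column y entries and ratios — s1: 14/2 = 7; s2: 26/2 = 13; s3: 18/2 = 9.
Smallest ratio is 7 in the row of s1, so s1 leaves.

s1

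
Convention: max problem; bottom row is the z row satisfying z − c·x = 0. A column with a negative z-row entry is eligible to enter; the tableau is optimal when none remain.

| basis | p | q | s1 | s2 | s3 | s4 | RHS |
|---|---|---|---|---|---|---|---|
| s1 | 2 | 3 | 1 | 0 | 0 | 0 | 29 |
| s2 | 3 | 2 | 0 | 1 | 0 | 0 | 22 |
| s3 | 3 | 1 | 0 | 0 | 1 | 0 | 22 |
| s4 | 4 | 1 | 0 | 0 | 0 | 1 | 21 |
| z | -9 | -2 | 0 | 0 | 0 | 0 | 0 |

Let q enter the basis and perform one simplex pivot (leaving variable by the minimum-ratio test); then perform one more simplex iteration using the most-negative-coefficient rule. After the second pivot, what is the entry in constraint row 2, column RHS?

Ratio test on column q — row 1: 29/3 = 29/3; row 2: 22/2 = 11; row 3: 22/1 = 22; row 4: 21/1 = 21. Minimum is 29/3 at row 1 (s1 leaves); pivot element 3.
Divide row 1 by 3; eliminate column q from the other rows.
Second iteration: most negative z-row entry is -23/3 in column p, so p enters.
Ratio test on column p — row 1: (29/3)/(2/3) = 29/2; row 2: (8/3)/(5/3) = 8/5; row 3: (37/3)/(7/3) = 37/7; row 4: (34/3)/(10/3) = 17/5. Minimum is 8/5 at row 2 (s2 leaves); pivot element 5/3.
Divide row 2 by 5/3; eliminate column p from the other rows.
After both pivots, the entry at constraint row 2, column RHS is 8/5.

8/5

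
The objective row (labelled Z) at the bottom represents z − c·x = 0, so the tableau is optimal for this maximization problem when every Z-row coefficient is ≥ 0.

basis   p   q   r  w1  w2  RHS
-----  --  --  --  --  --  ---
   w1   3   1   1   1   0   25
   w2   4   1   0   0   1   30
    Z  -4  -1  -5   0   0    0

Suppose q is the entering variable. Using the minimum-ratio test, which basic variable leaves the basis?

w1

Column q entries and ratios — w1: 25/1 = 25; w2: 30/1 = 30.
Smallest ratio is 25 in the row of w1, so w1 leaves.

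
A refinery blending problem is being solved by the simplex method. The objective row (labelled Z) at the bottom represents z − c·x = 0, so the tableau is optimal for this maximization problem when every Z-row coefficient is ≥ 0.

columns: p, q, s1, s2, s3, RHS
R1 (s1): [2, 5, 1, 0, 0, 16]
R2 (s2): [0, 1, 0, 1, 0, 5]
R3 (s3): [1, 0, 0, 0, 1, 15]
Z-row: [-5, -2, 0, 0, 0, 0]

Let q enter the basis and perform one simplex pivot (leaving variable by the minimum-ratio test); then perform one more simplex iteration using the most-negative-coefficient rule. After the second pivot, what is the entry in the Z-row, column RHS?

Ratio test on column q — row 1: 16/5 = 16/5; row 2: 5/1 = 5; row 3: entry 0 ≤ 0. Minimum is 16/5 at row 1 (s1 leaves); pivot element 5.
Divide row 1 by 5; eliminate column q from the other rows.
Second iteration: most negative Z-row entry is -21/5 in column p, so p enters.
Ratio test on column p — row 1: (16/5)/(2/5) = 8; row 2: entry -2/5 ≤ 0; row 3: 15/1 = 15. Minimum is 8 at row 1 (q leaves); pivot element 2/5.
Divide row 1 by 2/5; eliminate column p from the other rows.
After both pivots, the entry at the Z-row, column RHS is 40.

40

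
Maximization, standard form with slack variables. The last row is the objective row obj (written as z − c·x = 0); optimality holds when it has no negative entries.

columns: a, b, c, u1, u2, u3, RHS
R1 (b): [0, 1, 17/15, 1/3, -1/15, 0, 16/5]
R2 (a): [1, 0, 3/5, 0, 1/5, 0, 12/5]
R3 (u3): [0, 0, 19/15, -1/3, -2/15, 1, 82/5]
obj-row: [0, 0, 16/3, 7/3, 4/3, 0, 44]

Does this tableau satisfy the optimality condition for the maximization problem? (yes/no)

Every obj-row coefficient is ≥ 0, so the tableau is optimal.

yes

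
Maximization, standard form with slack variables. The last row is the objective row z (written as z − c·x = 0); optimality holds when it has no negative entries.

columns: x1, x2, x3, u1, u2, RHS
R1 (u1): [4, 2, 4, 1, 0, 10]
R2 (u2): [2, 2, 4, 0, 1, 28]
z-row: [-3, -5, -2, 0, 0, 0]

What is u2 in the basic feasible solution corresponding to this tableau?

u2 is basic (row 2); its value is the RHS of that row, 28.

28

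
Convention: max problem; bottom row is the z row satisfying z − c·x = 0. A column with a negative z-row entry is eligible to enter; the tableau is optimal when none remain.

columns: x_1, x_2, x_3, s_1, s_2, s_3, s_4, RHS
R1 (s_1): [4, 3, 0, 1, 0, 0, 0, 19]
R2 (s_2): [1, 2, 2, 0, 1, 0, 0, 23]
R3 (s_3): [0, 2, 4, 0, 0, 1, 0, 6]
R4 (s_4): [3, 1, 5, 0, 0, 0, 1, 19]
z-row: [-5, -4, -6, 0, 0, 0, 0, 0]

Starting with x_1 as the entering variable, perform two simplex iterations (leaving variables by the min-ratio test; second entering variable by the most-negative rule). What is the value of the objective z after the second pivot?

589/20

Ratio test on column x_1 — row 1: 19/4 = 19/4; row 2: 23/1 = 23; row 3: entry 0 ≤ 0; row 4: 19/3 = 19/3. Minimum is 19/4 at row 1 (s_1 leaves); pivot element 4.
Pivot on row 1; the z-row RHS becomes 0 − (-5)·(19/4) = 95/4.
Next entering variable (most negative z-row entry -6): x_3.
Ratio test on column x_3 — row 1: entry 0 ≤ 0; row 2: (73/4)/2 = 73/8; row 3: 6/4 = 3/2; row 4: (19/4)/5 = 19/20. Minimum is 19/20 at row 4 (s_4 leaves); pivot element 5.
After the second pivot the z-row RHS is 95/4 − (-6)·(19/20) = 589/20.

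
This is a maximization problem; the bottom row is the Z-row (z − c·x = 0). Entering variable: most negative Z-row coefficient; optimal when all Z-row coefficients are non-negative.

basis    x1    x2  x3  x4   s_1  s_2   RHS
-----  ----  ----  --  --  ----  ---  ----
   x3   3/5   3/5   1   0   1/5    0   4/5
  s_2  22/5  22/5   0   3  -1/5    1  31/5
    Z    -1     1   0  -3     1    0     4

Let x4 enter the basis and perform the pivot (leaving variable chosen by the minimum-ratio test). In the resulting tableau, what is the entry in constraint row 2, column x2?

22/15

Ratio test on column x4 — row 1: entry 0 ≤ 0; row 2: (31/5)/3 = 31/15. Minimum is 31/15 at row 2 (s_2 leaves); pivot element 3.
Divide row 2 by 3; eliminate column x4 from the other rows.
In the new row 2, the x2 entry is the old entry divided by the pivot: (22/5)/3 = 22/15.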